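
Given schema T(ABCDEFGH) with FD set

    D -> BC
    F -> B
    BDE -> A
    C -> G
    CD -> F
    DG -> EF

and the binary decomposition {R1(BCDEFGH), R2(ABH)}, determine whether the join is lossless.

No

Common attributes: R1 ∩ R2 = {BH}.
No dependency enlarges {BH}, so (BH)⁺ = {BH}.
The closure contains neither all of R1 = {BCDEFGH} nor all of R2 = {ABH}, so the common attributes are not a superkey of either fragment. The join is lossy.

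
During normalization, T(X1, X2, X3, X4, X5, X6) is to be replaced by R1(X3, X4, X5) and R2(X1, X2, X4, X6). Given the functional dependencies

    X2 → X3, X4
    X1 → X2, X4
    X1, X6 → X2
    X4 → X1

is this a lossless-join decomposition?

No

Common attributes: R1 ∩ R2 = {X4}.
Closure of {X4}: X4 → X1 applies, adding X1; X1 → X2, X4 applies, adding X2; X2 → X3, X4 applies, adding X3. So (X4)⁺ = {X1, X2, X3, X4}.
The closure contains neither all of R1 = {X3, X4, X5} nor all of R2 = {X1, X2, X4, X6}, so the common attributes are not a superkey of either fragment. The join is lossy.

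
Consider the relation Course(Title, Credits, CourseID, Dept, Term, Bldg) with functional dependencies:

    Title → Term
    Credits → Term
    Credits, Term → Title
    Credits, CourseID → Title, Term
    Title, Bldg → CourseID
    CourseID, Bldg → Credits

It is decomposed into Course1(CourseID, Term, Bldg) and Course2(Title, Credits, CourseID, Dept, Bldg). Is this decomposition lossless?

Yes

Common attributes: Course1 ∩ Course2 = {CourseID, Bldg}.
Closure of {CourseID, Bldg}: CourseID, Bldg → Credits applies, adding Credits; Credits → Term applies, adding Term; Credits, Term → Title applies, adding Title. So (CourseID, Bldg)⁺ = {Title, Credits, CourseID, Term, Bldg}.
This closure contains every attribute of Course1, so Course1 ∩ Course2 → Course1. The join is lossless.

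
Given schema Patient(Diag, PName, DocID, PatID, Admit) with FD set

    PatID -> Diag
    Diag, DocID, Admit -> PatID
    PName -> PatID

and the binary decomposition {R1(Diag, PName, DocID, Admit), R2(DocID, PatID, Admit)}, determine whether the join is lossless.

No

Common attributes: R1 ∩ R2 = {DocID, Admit}.
No dependency enlarges {DocID, Admit}, so (DocID, Admit)⁺ = {DocID, Admit}.
The closure contains neither all of R1 = {Diag, PName, DocID, Admit} nor all of R2 = {DocID, PatID, Admit}, so the common attributes are not a superkey of either fragment. The join is lossy.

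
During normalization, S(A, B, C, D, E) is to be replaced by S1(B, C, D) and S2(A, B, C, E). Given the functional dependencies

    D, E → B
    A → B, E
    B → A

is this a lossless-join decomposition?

Common attributes: S1 ∩ S2 = {B, C}.
Closure of {B, C}: B → A applies, adding A; A → B, E applies, adding E. So (B, C)⁺ = {A, B, C, E}.
This closure contains every attribute of S2, so S1 ∩ S2 → S2. The join is lossless.

Yes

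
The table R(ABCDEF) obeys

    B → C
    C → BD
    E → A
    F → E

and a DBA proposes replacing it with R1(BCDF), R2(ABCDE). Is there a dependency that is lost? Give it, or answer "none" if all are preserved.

Check F → E: no single fragment contains all of {EF}, and the restricted closure of {F} across the fragments never reaches {E}.
B → C is preserved.
C → BD is preserved.
E → A is preserved.

F → E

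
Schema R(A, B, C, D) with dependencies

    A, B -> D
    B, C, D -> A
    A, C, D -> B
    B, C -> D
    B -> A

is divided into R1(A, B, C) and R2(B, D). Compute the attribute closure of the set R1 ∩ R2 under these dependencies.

A, B, D

R1 ∩ R2 = {B}.
B → A applies, adding A
A, B → D applies, adding D
Closure: {A, B, D}.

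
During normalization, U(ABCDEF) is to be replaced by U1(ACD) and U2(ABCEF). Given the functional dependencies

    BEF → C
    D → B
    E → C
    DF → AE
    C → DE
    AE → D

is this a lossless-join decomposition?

Yes

Common attributes: U1 ∩ U2 = {AC}.
Closure of {AC}: C → DE applies, adding DE; D → B applies, adding B. So (AC)⁺ = {ABCDE}.
This closure contains every attribute of U1, so U1 ∩ U2 → U1. The join is lossless.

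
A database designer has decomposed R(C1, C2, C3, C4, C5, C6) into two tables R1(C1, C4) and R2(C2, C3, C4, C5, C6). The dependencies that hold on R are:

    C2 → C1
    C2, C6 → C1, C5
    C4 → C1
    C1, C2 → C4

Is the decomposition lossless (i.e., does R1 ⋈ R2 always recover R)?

Yes

Common attributes: R1 ∩ R2 = {C4}.
Closure of {C4}: C4 → C1 applies, adding C1. So (C4)⁺ = {C1, C4}.
This closure contains every attribute of R1, so R1 ∩ R2 → R1. The join is lossless.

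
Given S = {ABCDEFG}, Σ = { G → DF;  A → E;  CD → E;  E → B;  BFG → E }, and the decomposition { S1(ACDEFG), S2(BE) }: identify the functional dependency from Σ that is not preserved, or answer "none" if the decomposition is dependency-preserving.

Check BFG → E: no single fragment contains all of {BEFG}, and the restricted closure of {BFG} across the fragments never reaches {E}.
G → DF is preserved.
A → E is preserved.
CD → E is preserved.
E → B is preserved.

BFG → E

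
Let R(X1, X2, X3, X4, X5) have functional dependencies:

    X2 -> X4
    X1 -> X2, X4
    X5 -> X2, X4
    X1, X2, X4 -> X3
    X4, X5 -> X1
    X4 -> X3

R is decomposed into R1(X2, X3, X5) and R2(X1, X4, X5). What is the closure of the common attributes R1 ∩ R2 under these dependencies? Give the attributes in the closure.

R1 ∩ R2 = {X5}.
X5 → X2, X4 applies, adding X2, X4
X4, X5 → X1 applies, adding X1
X4 → X3 applies, adding X3
Closure: {X1, X2, X3, X4, X5}.

X1, X2, X3, X4, X5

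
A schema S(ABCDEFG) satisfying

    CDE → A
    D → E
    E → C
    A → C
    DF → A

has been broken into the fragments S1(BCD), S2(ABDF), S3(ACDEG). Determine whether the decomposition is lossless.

Chase test. Columns are ABCDEFG; row i has aⱼ where attribute j ∈ Si, else bᵢⱼ.
Initial tableau (one row per fragment):
  row 1: b11 a2 a3 a4 b15 b16 b17
  row 2: a1 a2 b23 a4 b25 a6 b27
  row 3: a1 b32 a3 a4 a5 b36 a7
Rows 1 and 2 agree on D; apply D→E and equate their E entries.
Rows 1 and 3 agree on D; apply D→E and equate their E entries.
Rows 1 and 2 agree on E; apply E→C and equate their C entries.
Rows 1 and 2 agree on CDE; apply CDE→A and equate their A entries.
No row becomes fully distinguished — the join is lossy.

No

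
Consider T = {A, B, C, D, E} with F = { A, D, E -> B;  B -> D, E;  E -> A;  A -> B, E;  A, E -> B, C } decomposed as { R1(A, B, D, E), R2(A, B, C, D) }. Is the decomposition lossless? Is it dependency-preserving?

lossless and dependency-preserving

Lossless test: (A, B, D)⁺ = {A, B, C, D, E}, which contains all of one fragment — lossless.
Dependency preservation: A, E → B, C is not contained in any single fragment, but the restricted closure of its left-hand side across the fragments still reaches the right-hand side; the remaining FDs each lie inside some fragment. All dependencies are preserved.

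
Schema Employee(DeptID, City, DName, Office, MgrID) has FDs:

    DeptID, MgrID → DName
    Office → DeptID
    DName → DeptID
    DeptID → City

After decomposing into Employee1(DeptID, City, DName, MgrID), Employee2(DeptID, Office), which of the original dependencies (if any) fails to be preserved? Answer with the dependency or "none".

DeptID, MgrID → DName lies within Employee1.
Office → DeptID lies within Employee2.
DName → DeptID lies within Employee1.
DeptID → City lies within Employee1.
Every dependency is enforceable on the fragments, so the decomposition is dependency-preserving.

none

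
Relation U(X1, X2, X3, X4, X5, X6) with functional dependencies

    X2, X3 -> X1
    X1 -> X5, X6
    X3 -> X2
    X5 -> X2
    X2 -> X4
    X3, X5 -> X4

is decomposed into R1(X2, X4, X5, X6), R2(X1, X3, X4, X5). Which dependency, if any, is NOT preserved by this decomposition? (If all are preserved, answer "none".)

X1 -> X5, X6

Check X1 → X5, X6: no single fragment contains all of {X1, X5, X6}, and the restricted closure of {X1} across the fragments never reaches {X5, X6}.
X2, X3 → X1 is preserved.
X3 → X2 is preserved.
X5 → X2 is preserved.
X2 → X4 is preserved.
X3, X5 → X4 is preserved.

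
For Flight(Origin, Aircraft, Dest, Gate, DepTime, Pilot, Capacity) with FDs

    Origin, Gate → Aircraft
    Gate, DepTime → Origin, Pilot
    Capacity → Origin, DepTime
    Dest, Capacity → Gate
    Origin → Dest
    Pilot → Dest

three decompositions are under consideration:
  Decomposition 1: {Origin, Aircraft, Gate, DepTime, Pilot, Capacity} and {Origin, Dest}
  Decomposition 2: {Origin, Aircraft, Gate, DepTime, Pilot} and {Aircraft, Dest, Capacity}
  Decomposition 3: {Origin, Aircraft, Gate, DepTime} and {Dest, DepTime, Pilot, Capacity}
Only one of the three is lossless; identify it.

Decomposition 1

Decomposition 1: common = {Origin}, closure = {Origin, Dest} → lossless.
Decomposition 2: common = {Aircraft}, closure = {Aircraft} → lossy.
Decomposition 3: common = {DepTime}, closure = {DepTime} → lossy.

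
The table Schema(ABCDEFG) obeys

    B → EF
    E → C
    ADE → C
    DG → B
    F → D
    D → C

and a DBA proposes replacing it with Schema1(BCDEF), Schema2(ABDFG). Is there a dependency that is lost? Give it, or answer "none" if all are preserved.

none

B → EF lies within Schema1.
E → C lies within Schema1.
ADE → C: restricted closure across fragments reaches C.
DG → B lies within Schema2.
F → D lies within Schema1.
D → C lies within Schema1.
Every dependency is enforceable on the fragments, so the decomposition is dependency-preserving.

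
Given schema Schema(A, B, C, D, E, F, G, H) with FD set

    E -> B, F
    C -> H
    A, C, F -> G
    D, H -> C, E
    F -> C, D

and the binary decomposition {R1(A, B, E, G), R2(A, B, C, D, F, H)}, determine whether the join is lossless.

Common attributes: R1 ∩ R2 = {A, B}.
No dependency enlarges {A, B}, so (A, B)⁺ = {A, B}.
The closure contains neither all of R1 = {A, B, E, G} nor all of R2 = {A, B, C, D, F, H}, so the common attributes are not a superkey of either fragment. The join is lossy.

No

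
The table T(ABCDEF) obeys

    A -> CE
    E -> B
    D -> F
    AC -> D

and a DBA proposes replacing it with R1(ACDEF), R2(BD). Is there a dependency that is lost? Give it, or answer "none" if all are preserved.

Check E → B: no single fragment contains all of {BE}, and the restricted closure of {E} across the fragments never reaches {B}.
A → CE is preserved.
D → F is preserved.
AC → D is preserved.

E -> B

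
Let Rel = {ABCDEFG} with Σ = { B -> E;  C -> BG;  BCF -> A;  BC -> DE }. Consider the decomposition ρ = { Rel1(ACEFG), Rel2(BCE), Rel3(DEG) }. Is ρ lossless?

No

Chase test. Columns are ABCDEFG; row i has aⱼ where attribute j ∈ Reli, else bᵢⱼ.
Initial tableau (one row per fragment):
  row 1: a1 b12 a3 b14 a5 a6 a7
  row 2: b21 a2 a3 b24 a5 b26 b27
  row 3: b31 b32 b33 a4 a5 b36 a7
Rows 1 and 2 agree on C; apply C→BG and equate their BG entries.
Rows 1 and 2 agree on BC; apply BC→DE and equate their DE entries.
No row becomes fully distinguished — the join is lossy.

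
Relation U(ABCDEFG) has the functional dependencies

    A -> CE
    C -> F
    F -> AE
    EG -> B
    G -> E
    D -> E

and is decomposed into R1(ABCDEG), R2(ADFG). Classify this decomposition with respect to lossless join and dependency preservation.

lossless and dependency-preserving

Lossless test: (ADG)⁺ = {ABCDEFG}, which contains all of one fragment — lossless.
Dependency preservation: C → F; F → AE are not contained in any single fragment, but the restricted closure of each left-hand side across the fragments still reaches the right-hand side; the remaining FDs each lie inside some fragment. All dependencies are preserved.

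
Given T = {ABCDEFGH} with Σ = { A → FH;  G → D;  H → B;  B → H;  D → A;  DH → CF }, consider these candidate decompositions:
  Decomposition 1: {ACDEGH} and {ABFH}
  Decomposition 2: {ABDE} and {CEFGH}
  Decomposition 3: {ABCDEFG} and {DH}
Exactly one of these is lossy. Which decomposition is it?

Decomposition 1: common = {AH}, closure = {ABFH} → lossless.
Decomposition 2: common = {E}, closure = {E} → lossy.
Decomposition 3: common = {D}, closure = {ABCDFH} → lossless.

Decomposition 2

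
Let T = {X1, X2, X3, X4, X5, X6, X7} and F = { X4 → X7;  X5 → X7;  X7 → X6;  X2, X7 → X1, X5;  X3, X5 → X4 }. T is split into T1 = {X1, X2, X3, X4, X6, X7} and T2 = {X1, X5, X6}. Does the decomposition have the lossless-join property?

Common attributes: T1 ∩ T2 = {X1, X6}.
No dependency enlarges {X1, X6}, so (X1, X6)⁺ = {X1, X6}.
The closure contains neither all of T1 = {X1, X2, X3, X4, X6, X7} nor all of T2 = {X1, X5, X6}, so the common attributes are not a superkey of either fragment. The join is lossy.

No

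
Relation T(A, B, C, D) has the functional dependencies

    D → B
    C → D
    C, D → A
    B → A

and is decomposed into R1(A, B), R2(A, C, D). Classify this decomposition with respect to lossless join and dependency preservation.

lossy and not dependency-preserving

Lossless test: (A)⁺ = {A}, which is a superkey of neither fragment — lossy.
Dependency preservation: the restricted closure of {D} across the fragments never reaches {B}, so D → B cannot be enforced without a join — not preserved.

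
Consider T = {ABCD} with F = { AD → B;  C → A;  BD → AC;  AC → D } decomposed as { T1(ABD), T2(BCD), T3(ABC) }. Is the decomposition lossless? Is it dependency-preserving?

Lossless test (chase): Rows 2 and 3 agree on C; apply C→A and equate their A entries. Rows 1 and 2 agree on BD; apply BD→AC and equate their AC entries. Rows 1 and 3 agree on AC; apply AC→D and equate their D entries. Row 1 is now all distinguished symbols — the join is lossless.
Dependency preservation: BD → AC; AC → D are not contained in any single fragment, but the restricted closure of each left-hand side across the fragments still reaches the right-hand side; the remaining FDs each lie inside some fragment. All dependencies are preserved.

lossless and dependency-preserving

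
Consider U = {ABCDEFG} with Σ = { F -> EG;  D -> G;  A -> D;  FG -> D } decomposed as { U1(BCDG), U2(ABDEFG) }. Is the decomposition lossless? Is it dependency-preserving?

lossy but dependency-preserving

Lossless test: (BDG)⁺ = {BDG}, which is a superkey of neither fragment — lossy.
Dependency preservation: every FD's attributes lie within a single fragment, so each can be enforced locally — preserved.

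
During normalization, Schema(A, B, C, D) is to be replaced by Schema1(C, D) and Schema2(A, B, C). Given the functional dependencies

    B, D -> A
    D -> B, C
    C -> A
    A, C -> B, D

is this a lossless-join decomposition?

Yes

Common attributes: Schema1 ∩ Schema2 = {C}.
Closure of {C}: C → A applies, adding A; A, C → B, D applies, adding B, D. So (C)⁺ = {A, B, C, D}.
This closure contains every attribute of Schema1, so Schema1 ∩ Schema2 → Schema1. The join is lossless.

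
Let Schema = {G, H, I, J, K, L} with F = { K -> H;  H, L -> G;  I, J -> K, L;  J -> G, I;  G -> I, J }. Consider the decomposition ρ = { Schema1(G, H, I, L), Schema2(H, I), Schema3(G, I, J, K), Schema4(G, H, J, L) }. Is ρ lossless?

Chase test. Columns are G, H, I, J, K, L; row i has aⱼ where attribute j ∈ Schemai, else bᵢⱼ.
Initial tableau (one row per fragment):
  row 1: a1 a2 a3 b14 b15 a6
  row 2: b21 a2 a3 b24 b25 b26
  row 3: a1 b32 a3 a4 a5 b36
  row 4: a1 a2 b43 a4 b45 a6
Rows 3 and 4 agree on J; apply J→G, I and equate their G, I entries.
Rows 1 and 3 agree on G; apply G→I, J and equate their I, J entries.
Rows 1 and 3 agree on I, J; apply I, J→K, L and equate their K, L entries.
Rows 1 and 4 agree on I, J; apply I, J→K, L and equate their K, L entries.
Rows 1 and 3 agree on K; apply K→H and equate their H entries.
Row 1 is now all distinguished symbols — the join is lossless.

Yes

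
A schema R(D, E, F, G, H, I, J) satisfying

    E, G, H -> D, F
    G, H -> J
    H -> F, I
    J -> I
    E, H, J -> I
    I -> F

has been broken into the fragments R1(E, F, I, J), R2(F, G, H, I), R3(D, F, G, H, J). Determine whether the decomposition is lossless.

No

Chase test. Columns are D, E, F, G, H, I, J; row i has aⱼ where attribute j ∈ Ri, else bᵢⱼ.
Initial tableau (one row per fragment):
  row 1: b11 a2 a3 b14 b15 a6 a7
  row 2: b21 b22 a3 a4 a5 a6 b27
  row 3: a1 b32 a3 a4 a5 b36 a7
Rows 2 and 3 agree on G, H; apply G, H→J and equate their J entries.
Rows 2 and 3 agree on H; apply H→F, I and equate their F, I entries.
No row becomes fully distinguished — the join is lossy.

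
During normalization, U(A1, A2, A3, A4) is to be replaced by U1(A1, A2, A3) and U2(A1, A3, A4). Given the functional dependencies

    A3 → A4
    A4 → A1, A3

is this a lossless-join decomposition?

Yes

Common attributes: U1 ∩ U2 = {A1, A3}.
Closure of {A1, A3}: A3 → A4 applies, adding A4. So (A1, A3)⁺ = {A1, A3, A4}.
This closure contains every attribute of U2, so U1 ∩ U2 → U2. The join is lossless.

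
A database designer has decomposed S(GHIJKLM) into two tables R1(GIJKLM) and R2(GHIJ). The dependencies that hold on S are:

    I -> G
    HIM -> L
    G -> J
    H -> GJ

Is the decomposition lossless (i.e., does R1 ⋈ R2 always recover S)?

Common attributes: R1 ∩ R2 = {GIJ}.
No dependency enlarges {GIJ}, so (GIJ)⁺ = {GIJ}.
The closure contains neither all of R1 = {GIJKLM} nor all of R2 = {GHIJ}, so the common attributes are not a superkey of either fragment. The join is lossy.

No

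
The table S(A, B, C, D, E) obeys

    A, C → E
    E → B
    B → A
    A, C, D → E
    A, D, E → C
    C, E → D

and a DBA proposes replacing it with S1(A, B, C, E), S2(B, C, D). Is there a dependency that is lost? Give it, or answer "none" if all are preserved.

A, D, E → C

Check A, D, E → C: no single fragment contains all of {A, C, D, E}, and the restricted closure of {A, D, E} across the fragments never reaches {C}.
A, C → E is preserved.
E → B is preserved.
B → A is preserved.
A, C, D → E is preserved.
C, E → D is preserved.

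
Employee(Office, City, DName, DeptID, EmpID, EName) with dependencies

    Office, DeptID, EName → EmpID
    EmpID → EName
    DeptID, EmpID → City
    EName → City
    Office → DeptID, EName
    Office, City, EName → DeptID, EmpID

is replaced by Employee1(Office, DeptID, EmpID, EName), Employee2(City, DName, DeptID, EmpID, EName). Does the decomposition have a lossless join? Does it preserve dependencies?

Lossless test: (DeptID, EmpID, EName)⁺ = {City, DeptID, EmpID, EName}, which is a superkey of neither fragment — lossy.
Dependency preservation: Office, City, EName → DeptID, EmpID is not contained in any single fragment, but the restricted closure of its left-hand side across the fragments still reaches the right-hand side; the remaining FDs each lie inside some fragment. All dependencies are preserved.

lossy but dependency-preserving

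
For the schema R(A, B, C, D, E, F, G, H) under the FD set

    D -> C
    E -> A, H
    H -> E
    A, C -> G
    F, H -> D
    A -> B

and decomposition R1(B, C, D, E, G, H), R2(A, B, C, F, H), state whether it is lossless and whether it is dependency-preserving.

lossy and not dependency-preserving

Lossless test: (B, C, H)⁺ = {A, B, C, E, G, H}, which is a superkey of neither fragment — lossy.
Dependency preservation: the restricted closure of {A, C} across the fragments never reaches {G}, so A, C → G cannot be enforced without a join — not preserved.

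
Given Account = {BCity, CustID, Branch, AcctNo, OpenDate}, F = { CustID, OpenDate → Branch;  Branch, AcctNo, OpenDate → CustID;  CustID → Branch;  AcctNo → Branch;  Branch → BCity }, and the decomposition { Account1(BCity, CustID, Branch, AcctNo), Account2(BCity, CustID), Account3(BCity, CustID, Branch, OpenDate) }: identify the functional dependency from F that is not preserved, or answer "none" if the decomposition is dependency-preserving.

Branch, AcctNo, OpenDate → CustID

Check Branch, AcctNo, OpenDate → CustID: no single fragment contains all of {CustID, Branch, AcctNo, OpenDate}, and the restricted closure of {Branch, AcctNo, OpenDate} across the fragments never reaches {CustID}.
CustID, OpenDate → Branch is preserved.
CustID → Branch is preserved.
AcctNo → Branch is preserved.
Branch → BCity is preserved.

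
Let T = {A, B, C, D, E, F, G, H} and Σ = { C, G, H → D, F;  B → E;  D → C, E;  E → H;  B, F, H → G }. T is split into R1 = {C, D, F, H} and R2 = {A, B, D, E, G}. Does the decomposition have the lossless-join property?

No

Common attributes: R1 ∩ R2 = {D}.
Closure of {D}: D → C, E applies, adding C, E; E → H applies, adding H. So (D)⁺ = {C, D, E, H}.
The closure contains neither all of R1 = {C, D, F, H} nor all of R2 = {A, B, D, E, G}, so the common attributes are not a superkey of either fragment. The join is lossy.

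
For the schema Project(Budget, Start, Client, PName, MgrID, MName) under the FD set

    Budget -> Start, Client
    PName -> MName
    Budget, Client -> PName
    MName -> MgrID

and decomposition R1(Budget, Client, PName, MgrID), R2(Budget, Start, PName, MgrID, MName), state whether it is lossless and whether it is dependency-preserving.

lossless and dependency-preserving

Lossless test: (Budget, PName, MgrID)⁺ = {Budget, Start, Client, PName, MgrID, MName}, which contains all of one fragment — lossless.
Dependency preservation: Budget → Start, Client is not contained in any single fragment, but the restricted closure of its left-hand side across the fragments still reaches the right-hand side; the remaining FDs each lie inside some fragment. All dependencies are preserved.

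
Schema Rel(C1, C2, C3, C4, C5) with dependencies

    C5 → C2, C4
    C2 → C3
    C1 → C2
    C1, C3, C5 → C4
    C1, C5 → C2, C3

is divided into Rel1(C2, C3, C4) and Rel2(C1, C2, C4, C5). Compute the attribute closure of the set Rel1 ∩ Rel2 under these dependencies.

Rel1 ∩ Rel2 = {C2, C4}.
C2 → C3 applies, adding C3
Closure: {C2, C3, C4}.

C2, C3, C4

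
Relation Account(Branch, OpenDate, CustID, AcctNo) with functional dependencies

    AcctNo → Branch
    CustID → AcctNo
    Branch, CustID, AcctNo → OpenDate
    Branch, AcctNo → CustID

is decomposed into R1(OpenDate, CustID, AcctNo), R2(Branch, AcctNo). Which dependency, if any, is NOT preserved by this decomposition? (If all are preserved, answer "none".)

none

AcctNo → Branch lies within R2.
CustID → AcctNo lies within R1.
Branch, CustID, AcctNo → OpenDate: restricted closure across fragments reaches OpenDate.
Branch, AcctNo → CustID: restricted closure across fragments reaches CustID.
Every dependency is enforceable on the fragments, so the decomposition is dependency-preserving.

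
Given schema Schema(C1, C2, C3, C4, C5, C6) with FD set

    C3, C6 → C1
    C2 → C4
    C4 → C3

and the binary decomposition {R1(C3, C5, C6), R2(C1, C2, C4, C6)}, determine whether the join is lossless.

No

Common attributes: R1 ∩ R2 = {C6}.
No dependency enlarges {C6}, so (C6)⁺ = {C6}.
The closure contains neither all of R1 = {C3, C5, C6} nor all of R2 = {C1, C2, C4, C6}, so the common attributes are not a superkey of either fragment. The join is lossy.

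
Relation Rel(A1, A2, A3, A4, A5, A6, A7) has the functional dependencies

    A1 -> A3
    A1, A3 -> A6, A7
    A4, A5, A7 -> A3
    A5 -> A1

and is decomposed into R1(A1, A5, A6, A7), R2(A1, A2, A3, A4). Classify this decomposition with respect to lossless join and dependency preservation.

Lossless test: (A1)⁺ = {A1, A3, A6, A7}, which is a superkey of neither fragment — lossy.
Dependency preservation: A1, A3 → A6, A7; A4, A5, A7 → A3 are not contained in any single fragment, but the restricted closure of each left-hand side across the fragments still reaches the right-hand side; the remaining FDs each lie inside some fragment. All dependencies are preserved.

lossy but dependency-preserving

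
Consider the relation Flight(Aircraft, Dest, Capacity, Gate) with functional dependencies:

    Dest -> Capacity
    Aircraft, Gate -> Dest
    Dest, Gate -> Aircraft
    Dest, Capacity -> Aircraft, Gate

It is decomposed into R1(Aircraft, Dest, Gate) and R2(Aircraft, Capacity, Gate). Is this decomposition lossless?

Yes

Common attributes: R1 ∩ R2 = {Aircraft, Gate}.
Closure of {Aircraft, Gate}: Aircraft, Gate → Dest applies, adding Dest; Dest → Capacity applies, adding Capacity. So (Aircraft, Gate)⁺ = {Aircraft, Dest, Capacity, Gate}.
This closure contains every attribute of R1, so R1 ∩ R2 → R1. The join is lossless.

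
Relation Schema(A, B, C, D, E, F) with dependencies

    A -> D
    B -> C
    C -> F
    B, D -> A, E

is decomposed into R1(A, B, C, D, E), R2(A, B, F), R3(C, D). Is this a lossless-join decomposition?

Chase test. Columns are A, B, C, D, E, F; row i has aⱼ where attribute j ∈ Ri, else bᵢⱼ.
Initial tableau (one row per fragment):
  row 1: a1 a2 a3 a4 a5 b16
  row 2: a1 a2 b23 b24 b25 a6
  row 3: b31 b32 a3 a4 b35 b36
Rows 1 and 2 agree on A; apply A→D and equate their D entries.
Rows 1 and 2 agree on B; apply B→C and equate their C entries.
Rows 1 and 2 agree on C; apply C→F and equate their F entries.
Rows 1 and 3 agree on C; apply C→F and equate their F entries.
Rows 1 and 2 agree on B, D; apply B, D→A, E and equate their A, E entries.
Row 1 is now all distinguished symbols — the join is lossless.

Yes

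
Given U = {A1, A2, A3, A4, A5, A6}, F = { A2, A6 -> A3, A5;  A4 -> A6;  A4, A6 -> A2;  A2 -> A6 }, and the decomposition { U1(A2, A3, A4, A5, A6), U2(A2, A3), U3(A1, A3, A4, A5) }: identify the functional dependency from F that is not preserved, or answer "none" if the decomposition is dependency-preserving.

A2, A6 → A3, A5 lies within U1.
A4 → A6 lies within U1.
A4, A6 → A2 lies within U1.
A2 → A6 lies within U1.
Every dependency is enforceable on the fragments, so the decomposition is dependency-preserving.

none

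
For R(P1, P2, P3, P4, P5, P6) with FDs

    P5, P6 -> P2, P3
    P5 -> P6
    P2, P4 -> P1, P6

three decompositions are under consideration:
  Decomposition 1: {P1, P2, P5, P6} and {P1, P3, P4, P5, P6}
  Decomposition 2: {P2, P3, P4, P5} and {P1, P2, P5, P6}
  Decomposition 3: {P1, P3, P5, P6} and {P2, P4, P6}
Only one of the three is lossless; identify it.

Decomposition 1: common = {P1, P5, P6}, closure = {P1, P2, P3, P5, P6} → lossless.
Decomposition 2: common = {P2, P5}, closure = {P2, P3, P5, P6} → lossy.
Decomposition 3: common = {P6}, closure = {P6} → lossy.

Decomposition 1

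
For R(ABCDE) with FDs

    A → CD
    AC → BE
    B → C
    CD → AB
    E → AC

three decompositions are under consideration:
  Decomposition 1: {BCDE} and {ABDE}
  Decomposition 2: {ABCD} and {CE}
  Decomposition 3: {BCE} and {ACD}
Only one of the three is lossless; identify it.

Decomposition 1

Decomposition 1: common = {BDE}, closure = {ABCDE} → lossless.
Decomposition 2: common = {C}, closure = {C} → lossy.
Decomposition 3: common = {C}, closure = {C} → lossy.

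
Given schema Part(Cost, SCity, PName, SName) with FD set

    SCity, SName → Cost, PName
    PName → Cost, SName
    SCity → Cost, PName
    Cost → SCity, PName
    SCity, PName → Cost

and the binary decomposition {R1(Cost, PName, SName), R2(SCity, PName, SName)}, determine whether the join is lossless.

Yes

Common attributes: R1 ∩ R2 = {PName, SName}.
Closure of {PName, SName}: PName → Cost, SName applies, adding Cost; Cost → SCity, PName applies, adding SCity. So (PName, SName)⁺ = {Cost, SCity, PName, SName}.
This closure contains every attribute of R1, so R1 ∩ R2 → R1. The join is lossless.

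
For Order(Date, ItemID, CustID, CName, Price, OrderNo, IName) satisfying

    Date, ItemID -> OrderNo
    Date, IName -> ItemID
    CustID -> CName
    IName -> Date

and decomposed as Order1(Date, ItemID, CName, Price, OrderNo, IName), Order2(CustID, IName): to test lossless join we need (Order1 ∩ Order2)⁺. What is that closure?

Date, ItemID, OrderNo, IName

Order1 ∩ Order2 = {IName}.
IName → Date applies, adding Date
Date, IName → ItemID applies, adding ItemID
Date, ItemID → OrderNo applies, adding OrderNo
Closure: {Date, ItemID, OrderNo, IName}.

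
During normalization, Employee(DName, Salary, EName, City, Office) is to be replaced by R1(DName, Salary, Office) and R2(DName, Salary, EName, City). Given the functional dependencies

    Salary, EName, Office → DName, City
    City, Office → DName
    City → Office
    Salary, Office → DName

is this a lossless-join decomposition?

No

Common attributes: R1 ∩ R2 = {DName, Salary}.
No dependency enlarges {DName, Salary}, so (DName, Salary)⁺ = {DName, Salary}.
The closure contains neither all of R1 = {DName, Salary, Office} nor all of R2 = {DName, Salary, EName, City}, so the common attributes are not a superkey of either fragment. The join is lossy.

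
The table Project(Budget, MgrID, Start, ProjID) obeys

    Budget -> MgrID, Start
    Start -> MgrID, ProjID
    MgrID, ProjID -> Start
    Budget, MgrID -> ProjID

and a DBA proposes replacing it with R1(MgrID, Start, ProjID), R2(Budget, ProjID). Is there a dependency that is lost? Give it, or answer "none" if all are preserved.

Check Budget → MgrID, Start: no single fragment contains all of {Budget, MgrID, Start}, and the restricted closure of {Budget} across the fragments never reaches {MgrID, Start}.
Start → MgrID, ProjID is preserved.
MgrID, ProjID → Start is preserved.
Budget, MgrID → ProjID is preserved.

Budget -> MgrID, Start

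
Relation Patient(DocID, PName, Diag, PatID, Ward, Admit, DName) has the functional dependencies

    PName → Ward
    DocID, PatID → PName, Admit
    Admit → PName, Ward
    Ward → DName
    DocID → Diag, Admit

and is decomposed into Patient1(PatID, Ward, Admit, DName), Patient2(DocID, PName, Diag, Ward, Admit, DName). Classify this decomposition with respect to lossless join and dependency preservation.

Lossless test: (Ward, Admit, DName)⁺ = {PName, Ward, Admit, DName}, which is a superkey of neither fragment — lossy.
Dependency preservation: DocID, PatID → PName, Admit is not contained in any single fragment, but the restricted closure of its left-hand side across the fragments still reaches the right-hand side; the remaining FDs each lie inside some fragment. All dependencies are preserved.

lossy but dependency-preserving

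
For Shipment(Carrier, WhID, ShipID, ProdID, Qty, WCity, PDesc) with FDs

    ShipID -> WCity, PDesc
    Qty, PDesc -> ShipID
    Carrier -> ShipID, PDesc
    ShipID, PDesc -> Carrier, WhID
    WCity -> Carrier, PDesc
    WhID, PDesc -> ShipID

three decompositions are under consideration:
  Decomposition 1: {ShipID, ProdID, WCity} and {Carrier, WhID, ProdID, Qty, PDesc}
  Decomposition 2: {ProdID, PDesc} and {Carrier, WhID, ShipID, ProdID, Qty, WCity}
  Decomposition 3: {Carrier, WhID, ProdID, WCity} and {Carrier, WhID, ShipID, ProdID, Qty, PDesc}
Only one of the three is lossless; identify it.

Decomposition 1: common = {ProdID}, closure = {ProdID} → lossy.
Decomposition 2: common = {ProdID}, closure = {ProdID} → lossy.
Decomposition 3: common = {Carrier, WhID, ProdID}, closure = {Carrier, WhID, ShipID, ProdID, WCity, PDesc} → lossless.

Decomposition 3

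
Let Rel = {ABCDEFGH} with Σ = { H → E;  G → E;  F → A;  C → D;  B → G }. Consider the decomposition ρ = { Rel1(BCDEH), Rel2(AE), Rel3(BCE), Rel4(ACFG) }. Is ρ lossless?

No

Chase test. Columns are ABCDEFGH; row i has aⱼ where attribute j ∈ Reli, else bᵢⱼ.
Initial tableau (one row per fragment):
  row 1: b11 a2 a3 a4 a5 b16 b17 a8
  row 2: a1 b22 b23 b24 a5 b26 b27 b28
  row 3: b31 a2 a3 b34 a5 b36 b37 b38
  row 4: a1 b42 a3 b44 b45 a6 a7 b48
Rows 1 and 3 agree on C; apply C→D and equate their D entries.
Rows 1 and 4 agree on C; apply C→D and equate their D entries.
Rows 1 and 3 agree on B; apply B→G and equate their G entries.
No row becomes fully distinguished — the join is lossy.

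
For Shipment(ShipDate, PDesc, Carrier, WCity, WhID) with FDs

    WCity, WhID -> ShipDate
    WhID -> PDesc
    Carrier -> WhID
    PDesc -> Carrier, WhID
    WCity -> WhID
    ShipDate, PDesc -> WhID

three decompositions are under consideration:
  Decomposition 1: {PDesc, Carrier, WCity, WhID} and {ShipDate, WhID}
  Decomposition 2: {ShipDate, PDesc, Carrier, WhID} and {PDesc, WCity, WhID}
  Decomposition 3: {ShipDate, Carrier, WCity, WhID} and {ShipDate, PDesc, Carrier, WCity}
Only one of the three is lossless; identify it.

Decomposition 1: common = {WhID}, closure = {PDesc, Carrier, WhID} → lossy.
Decomposition 2: common = {PDesc, WhID}, closure = {PDesc, Carrier, WhID} → lossy.
Decomposition 3: common = {ShipDate, Carrier, WCity}, closure = {ShipDate, PDesc, Carrier, WCity, WhID} → lossless.

Decomposition 3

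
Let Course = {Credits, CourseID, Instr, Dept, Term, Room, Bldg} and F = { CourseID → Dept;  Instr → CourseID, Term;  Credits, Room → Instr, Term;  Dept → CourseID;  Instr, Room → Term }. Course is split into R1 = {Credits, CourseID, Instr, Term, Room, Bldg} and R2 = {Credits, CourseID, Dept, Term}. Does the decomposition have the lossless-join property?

Yes

Common attributes: R1 ∩ R2 = {Credits, CourseID, Term}.
Closure of {Credits, CourseID, Term}: CourseID → Dept applies, adding Dept. So (Credits, CourseID, Term)⁺ = {Credits, CourseID, Dept, Term}.
This closure contains every attribute of R2, so R1 ∩ R2 → R2. The join is lossless.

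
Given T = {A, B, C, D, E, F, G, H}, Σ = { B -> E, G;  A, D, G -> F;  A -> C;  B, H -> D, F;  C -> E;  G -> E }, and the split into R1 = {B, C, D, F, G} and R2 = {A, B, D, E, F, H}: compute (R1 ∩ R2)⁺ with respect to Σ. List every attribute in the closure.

R1 ∩ R2 = {B, D, F}.
B → E, G applies, adding E, G
Closure: {B, D, E, F, G}.

B, D, E, F, G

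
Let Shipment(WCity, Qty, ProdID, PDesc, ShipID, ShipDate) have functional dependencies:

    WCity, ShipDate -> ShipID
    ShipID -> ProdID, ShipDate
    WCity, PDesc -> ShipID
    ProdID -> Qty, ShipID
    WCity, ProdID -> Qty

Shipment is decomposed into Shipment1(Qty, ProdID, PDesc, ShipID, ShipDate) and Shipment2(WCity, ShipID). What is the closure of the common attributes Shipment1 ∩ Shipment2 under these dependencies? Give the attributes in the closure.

Shipment1 ∩ Shipment2 = {ShipID}.
ShipID → ProdID, ShipDate applies, adding ProdID, ShipDate
ProdID → Qty, ShipID applies, adding Qty
Closure: {Qty, ProdID, ShipID, ShipDate}.

Qty, ProdID, ShipID, ShipDate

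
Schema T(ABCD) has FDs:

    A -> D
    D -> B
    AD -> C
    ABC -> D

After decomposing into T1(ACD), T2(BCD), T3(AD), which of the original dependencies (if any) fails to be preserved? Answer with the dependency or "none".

none

A → D lies within T1.
D → B lies within T2.
AD → C lies within T1.
ABC → D: restricted closure across fragments reaches D.
Every dependency is enforceable on the fragments, so the decomposition is dependency-preserving.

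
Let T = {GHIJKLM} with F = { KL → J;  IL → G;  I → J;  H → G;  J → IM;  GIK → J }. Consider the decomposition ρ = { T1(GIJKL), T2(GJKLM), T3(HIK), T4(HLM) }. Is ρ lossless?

Chase test. Columns are GHIJKLM; row i has aⱼ where attribute j ∈ Ti, else bᵢⱼ.
Initial tableau (one row per fragment):
  row 1: a1 b12 a3 a4 a5 a6 b17
  row 2: a1 b22 b23 a4 a5 a6 a7
  row 3: b31 a2 a3 b34 a5 b36 b37
  row 4: b41 a2 b43 b44 b45 a6 a7
Rows 1 and 3 agree on I; apply I→J and equate their J entries.
Rows 3 and 4 agree on H; apply H→G and equate their G entries.
Rows 1 and 2 agree on J; apply J→IM and equate their IM entries.
Rows 1 and 3 agree on J; apply J→IM and equate their IM entries.
No row becomes fully distinguished — the join is lossy.

No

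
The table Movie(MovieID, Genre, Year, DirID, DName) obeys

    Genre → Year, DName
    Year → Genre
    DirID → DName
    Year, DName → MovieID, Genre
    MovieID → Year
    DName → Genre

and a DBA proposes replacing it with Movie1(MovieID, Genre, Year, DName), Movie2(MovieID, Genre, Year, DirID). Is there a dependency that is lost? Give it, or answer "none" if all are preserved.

Genre → Year, DName lies within Movie1.
Year → Genre lies within Movie1.
DirID → DName: restricted closure across fragments reaches DName.
Year, DName → MovieID, Genre lies within Movie1.
MovieID → Year lies within Movie1.
DName → Genre lies within Movie1.
Every dependency is enforceable on the fragments, so the decomposition is dependency-preserving.

none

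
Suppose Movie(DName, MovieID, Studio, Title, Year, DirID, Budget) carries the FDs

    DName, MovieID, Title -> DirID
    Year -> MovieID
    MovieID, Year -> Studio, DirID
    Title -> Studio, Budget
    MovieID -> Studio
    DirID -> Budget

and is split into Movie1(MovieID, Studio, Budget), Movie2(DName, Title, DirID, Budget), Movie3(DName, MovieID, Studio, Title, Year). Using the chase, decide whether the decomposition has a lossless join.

No

Chase test. Columns are DName, MovieID, Studio, Title, Year, DirID, Budget; row i has aⱼ where attribute j ∈ Moviei, else bᵢⱼ.
Initial tableau (one row per fragment):
  row 1: b11 a2 a3 b14 b15 b16 a7
  row 2: a1 b22 b23 a4 b25 a6 a7
  row 3: a1 a2 a3 a4 a5 b36 b37
Rows 2 and 3 agree on Title; apply Title→Studio, Budget and equate their Studio, Budget entries.
No row becomes fully distinguished — the join is lossy.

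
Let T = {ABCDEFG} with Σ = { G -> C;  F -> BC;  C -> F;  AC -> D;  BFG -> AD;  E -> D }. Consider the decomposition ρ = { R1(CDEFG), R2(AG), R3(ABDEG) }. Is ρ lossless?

Chase test. Columns are ABCDEFG; row i has aⱼ where attribute j ∈ Ri, else bᵢⱼ.
Initial tableau (one row per fragment):
  row 1: b11 b12 a3 a4 a5 a6 a7
  row 2: a1 b22 b23 b24 b25 b26 a7
  row 3: a1 a2 b33 a4 a5 b36 a7
Rows 1 and 2 agree on G; apply G→C and equate their C entries.
Rows 1 and 3 agree on G; apply G→C and equate their C entries.
Rows 1 and 2 agree on C; apply C→F and equate their F entries.
Rows 1 and 3 agree on C; apply C→F and equate their F entries.
Rows 2 and 3 agree on AC; apply AC→D and equate their D entries.
Rows 1 and 2 agree on F; apply F→BC and equate their BC entries.
Rows 1 and 3 agree on F; apply F→BC and equate their BC entries.
Rows 1 and 2 agree on BFG; apply BFG→AD and equate their AD entries.
Row 1 is now all distinguished symbols — the join is lossless.

Yes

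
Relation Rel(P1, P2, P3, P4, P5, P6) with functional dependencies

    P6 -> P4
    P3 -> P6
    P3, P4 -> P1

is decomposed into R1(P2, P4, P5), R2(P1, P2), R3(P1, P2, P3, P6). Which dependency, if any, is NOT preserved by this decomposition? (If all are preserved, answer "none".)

P6 -> P4

Check P6 → P4: no single fragment contains all of {P4, P6}, and the restricted closure of {P6} across the fragments never reaches {P4}.
P3 → P6 is preserved.
P3, P4 → P1 is preserved.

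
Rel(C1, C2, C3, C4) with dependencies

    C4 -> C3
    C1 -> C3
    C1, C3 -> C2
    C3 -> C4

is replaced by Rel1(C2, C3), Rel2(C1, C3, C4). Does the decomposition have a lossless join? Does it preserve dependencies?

lossy and not dependency-preserving

Lossless test: (C3)⁺ = {C3, C4}, which is a superkey of neither fragment — lossy.
Dependency preservation: the restricted closure of {C1, C3} across the fragments never reaches {C2}, so C1, C3 → C2 cannot be enforced without a join — not preserved.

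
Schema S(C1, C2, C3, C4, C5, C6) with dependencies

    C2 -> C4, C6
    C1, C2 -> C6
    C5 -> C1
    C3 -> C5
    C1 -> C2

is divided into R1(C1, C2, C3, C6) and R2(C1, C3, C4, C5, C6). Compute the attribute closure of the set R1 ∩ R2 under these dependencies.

C1, C2, C3, C4, C5, C6

R1 ∩ R2 = {C1, C3, C6}.
C3 → C5 applies, adding C5
C1 → C2 applies, adding C2
C2 → C4, C6 applies, adding C4
Closure: {C1, C2, C3, C4, C5, C6}.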